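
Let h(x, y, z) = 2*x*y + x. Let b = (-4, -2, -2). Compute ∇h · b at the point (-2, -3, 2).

28

∂h/∂x = 2*y + 1
∂h/∂y = 2*x
∂h/∂z = 0
∇h at (-2, -3, 2) = (-5, -4, 0)
∇h · b = (-5)(-4) + (-4)(-2) + (0)(-2) = 28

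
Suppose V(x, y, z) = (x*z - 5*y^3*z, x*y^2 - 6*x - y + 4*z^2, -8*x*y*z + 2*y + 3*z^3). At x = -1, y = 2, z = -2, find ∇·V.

45

∂V₁/∂x = z
∂V₂/∂y = 2*x*y - 1
∂V₃/∂z = -8*x*y + 9*z^2
∇·V = -6*x*y + 9*z^2 + z - 1
At (-1, 2, -2): 45.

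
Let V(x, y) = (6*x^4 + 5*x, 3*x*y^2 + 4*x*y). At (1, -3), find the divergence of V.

∂V₁/∂x = 24*x^3 + 5
∂V₂/∂y = 6*x*y + 4*x
∇·V = 24*x^3 + 6*x*y + 4*x + 5
At (1, -3): 15.

15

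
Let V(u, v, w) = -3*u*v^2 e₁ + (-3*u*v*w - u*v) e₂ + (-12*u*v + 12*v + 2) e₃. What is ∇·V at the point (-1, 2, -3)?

∂V₁/∂u = -3*v^2
∂V₂/∂v = -3*u*w - u
∂V₃/∂w = 0
∇·V = -3*u*w - u - 3*v^2
At (-1, 2, -3): -20.

-20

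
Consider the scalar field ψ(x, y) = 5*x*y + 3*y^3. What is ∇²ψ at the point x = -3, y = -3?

-54

∂²ψ/∂x² = 0
∂²ψ/∂y² = 18*y
∇²ψ = 18*y
At (-3, -3): -54.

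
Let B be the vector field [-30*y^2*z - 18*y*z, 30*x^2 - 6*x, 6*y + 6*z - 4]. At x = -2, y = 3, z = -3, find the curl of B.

(6, -324, -720)

(∇×B)₁ = ∂B₃/∂y − ∂B₂/∂z = 6
(∇×B)₂ = ∂B₁/∂z − ∂B₃/∂x = -30*y^2 - 18*y
(∇×B)₃ = ∂B₂/∂x − ∂B₁/∂y = 60*x + 60*y*z + 18*z - 6
∇×B = (6, -30*y^2 - 18*y, 60*x + 60*y*z + 18*z - 6)
At (-2, 3, -3): (6, -324, -720).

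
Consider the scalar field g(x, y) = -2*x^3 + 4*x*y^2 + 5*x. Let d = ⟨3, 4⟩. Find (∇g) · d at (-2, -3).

∂g/∂x = -6*x^2 + 4*y^2 + 5
∂g/∂y = 8*x*y
∇g at (-2, -3) = (17, 48)
∇g · d = (17)(3) + (48)(4) = 243

243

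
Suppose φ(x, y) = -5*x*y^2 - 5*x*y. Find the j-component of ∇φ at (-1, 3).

35

(∇φ)_2 = ∂φ/∂y = -10*x*y - 5*x
At (-1, 3): 35.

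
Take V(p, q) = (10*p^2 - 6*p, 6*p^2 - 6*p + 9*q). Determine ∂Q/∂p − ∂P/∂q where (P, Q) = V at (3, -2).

∂V₂/∂p = 12*p - 6
∂V₁/∂q = 0
Scalar curl = 12*p - 6
At (3, -2): 30.

30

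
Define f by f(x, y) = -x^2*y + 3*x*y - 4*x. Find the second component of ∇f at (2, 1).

2

(∇f)_2 = ∂f/∂y = -x^2 + 3*x
At (2, 1): 2.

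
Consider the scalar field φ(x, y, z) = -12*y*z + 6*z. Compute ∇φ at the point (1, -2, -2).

∂φ/∂x = 0
∂φ/∂y = -12*z
∂φ/∂z = -12*y + 6
∇φ = (0, -12*z, -12*y + 6)
At (1, -2, -2): (0, 24, 30).

(0, 24, 30)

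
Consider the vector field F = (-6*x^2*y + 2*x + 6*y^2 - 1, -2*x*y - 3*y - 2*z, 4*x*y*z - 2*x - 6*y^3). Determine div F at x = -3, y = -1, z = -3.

-19

∂F₁/∂x = -12*x*y + 2
∂F₂/∂y = -2*x - 3
∂F₃/∂z = 4*x*y
∇·F = -8*x*y - 2*x - 1
At (-3, -1, -3): -19.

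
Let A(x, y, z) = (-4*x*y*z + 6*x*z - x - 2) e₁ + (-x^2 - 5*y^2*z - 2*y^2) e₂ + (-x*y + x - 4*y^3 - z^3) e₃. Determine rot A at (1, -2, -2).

(-29, 11, -10)

(∇×A)₁ = ∂A₃/∂y − ∂A₂/∂z = -x - 7*y^2
(∇×A)₂ = ∂A₁/∂z − ∂A₃/∂x = -4*x*y + 6*x + y - 1
(∇×A)₃ = ∂A₂/∂x − ∂A₁/∂y = 4*x*z - 2*x
∇×A = (-x - 7*y^2, -4*x*y + 6*x + y - 1, 4*x*z - 2*x)
At (1, -2, -2): (-29, 11, -10).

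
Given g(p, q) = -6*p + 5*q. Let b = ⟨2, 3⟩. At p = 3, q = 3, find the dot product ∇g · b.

∂g/∂p = -6
∂g/∂q = 5
∇g at (3, 3) = (-6, 5)
∇g · b = (-6)(2) + (5)(3) = 3

3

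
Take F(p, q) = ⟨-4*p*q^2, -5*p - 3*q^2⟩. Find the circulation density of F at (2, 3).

43

∂F₂/∂p = -5
∂F₁/∂q = -8*p*q
Scalar curl = 8*p*q - 5
At (2, 3): 43.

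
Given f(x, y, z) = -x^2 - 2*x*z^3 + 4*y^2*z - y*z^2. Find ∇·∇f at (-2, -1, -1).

∂²f/∂x² = -2
∂²f/∂y² = 8*z
∂²f/∂z² = -2*(6*x*z + y)
∇²f = -12*x*z - 2*y + 8*z - 2
At (-2, -1, -1): -32.

-32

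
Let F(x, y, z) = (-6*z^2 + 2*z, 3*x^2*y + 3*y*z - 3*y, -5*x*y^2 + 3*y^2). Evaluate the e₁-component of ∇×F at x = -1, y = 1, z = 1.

(∇×F)_1 = ∂F₃/∂y − ∂F₂/∂z
= -10*x*y + 6*y − (3*y)
= -10*x*y + 3*y
At (-1, 1, 1): 13.

13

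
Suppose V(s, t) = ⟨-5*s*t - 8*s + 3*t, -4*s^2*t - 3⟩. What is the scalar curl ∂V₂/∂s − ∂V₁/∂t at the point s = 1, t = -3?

∂V₂/∂s = -8*s*t
∂V₁/∂t = -5*s + 3
Scalar curl = -8*s*t + 5*s - 3
At (1, -3): 26.

26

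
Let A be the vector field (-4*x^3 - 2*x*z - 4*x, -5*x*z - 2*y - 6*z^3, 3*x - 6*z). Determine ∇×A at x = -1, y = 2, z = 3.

(157, -1, -15)

(∇×A)₁ = ∂A₃/∂y − ∂A₂/∂z = 5*x + 18*z^2
(∇×A)₂ = ∂A₁/∂z − ∂A₃/∂x = -2*x - 3
(∇×A)₃ = ∂A₂/∂x − ∂A₁/∂y = -5*z
∇×A = (5*x + 18*z^2, -2*x - 3, -5*z)
At (-1, 2, 3): (157, -1, -15).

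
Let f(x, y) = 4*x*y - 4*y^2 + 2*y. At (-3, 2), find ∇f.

∂f/∂x = 4*y
∂f/∂y = 4*x - 8*y + 2
∇f = (4*y, 4*x - 8*y + 2)
At (-3, 2): (8, -26).

(8, -26)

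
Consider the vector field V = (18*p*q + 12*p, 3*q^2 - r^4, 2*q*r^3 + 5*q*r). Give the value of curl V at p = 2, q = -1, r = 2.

(∇×V)₁ = ∂V₃/∂q − ∂V₂/∂r = 6*r^3 + 5*r
(∇×V)₂ = ∂V₁/∂r − ∂V₃/∂p = 0
(∇×V)₃ = ∂V₂/∂p − ∂V₁/∂q = -18*p
∇×V = (6*r^3 + 5*r, 0, -18*p)
At (2, -1, 2): (58, 0, -36).

(58, 0, -36)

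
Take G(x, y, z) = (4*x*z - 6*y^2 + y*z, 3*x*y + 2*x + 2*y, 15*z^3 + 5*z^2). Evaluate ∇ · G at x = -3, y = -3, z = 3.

440

∂G₁/∂x = 4*z
∂G₂/∂y = 3*x + 2
∂G₃/∂z = 45*z^2 + 10*z
∇·G = 3*x + 45*z^2 + 14*z + 2
At (-3, -3, 3): 440.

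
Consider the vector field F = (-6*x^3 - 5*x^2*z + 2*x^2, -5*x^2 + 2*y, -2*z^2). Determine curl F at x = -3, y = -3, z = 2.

(0, -45, 30)

(∇×F)₁ = ∂F₃/∂y − ∂F₂/∂z = 0
(∇×F)₂ = ∂F₁/∂z − ∂F₃/∂x = -5*x^2
(∇×F)₃ = ∂F₂/∂x − ∂F₁/∂y = -10*x
∇×F = (0, -5*x^2, -10*x)
At (-3, -3, 2): (0, -45, 30).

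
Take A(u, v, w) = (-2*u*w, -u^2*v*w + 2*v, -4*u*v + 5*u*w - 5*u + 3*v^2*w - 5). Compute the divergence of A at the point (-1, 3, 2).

18

∂A₁/∂u = -2*w
∂A₂/∂v = -u^2*w + 2
∂A₃/∂w = 5*u + 3*v^2
∇·A = -u^2*w + 5*u + 3*v^2 - 2*w + 2
At (-1, 3, 2): 18.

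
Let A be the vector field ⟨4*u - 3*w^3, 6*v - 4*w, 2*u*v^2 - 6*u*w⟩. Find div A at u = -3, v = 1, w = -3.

28

∂A₁/∂u = 4
∂A₂/∂v = 6
∂A₃/∂w = -6*u
∇·A = -6*u + 10
At (-3, 1, -3): 28.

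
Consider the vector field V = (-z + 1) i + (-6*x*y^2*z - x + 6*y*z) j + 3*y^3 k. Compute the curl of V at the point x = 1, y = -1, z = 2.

(∇×V)₁ = ∂V₃/∂y − ∂V₂/∂z = 6*x*y^2 + 9*y^2 - 6*y
(∇×V)₂ = ∂V₁/∂z − ∂V₃/∂x = -1
(∇×V)₃ = ∂V₂/∂x − ∂V₁/∂y = -6*y^2*z - 1
∇×V = (6*x*y^2 + 9*y^2 - 6*y, -1, -6*y^2*z - 1)
At (1, -1, 2): (21, -1, -13).

(21, -1, -13)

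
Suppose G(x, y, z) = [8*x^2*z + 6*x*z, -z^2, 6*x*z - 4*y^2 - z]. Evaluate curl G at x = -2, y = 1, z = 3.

(-2, 2, 0)

(∇×G)₁ = ∂G₃/∂y − ∂G₂/∂z = -8*y + 2*z
(∇×G)₂ = ∂G₁/∂z − ∂G₃/∂x = 8*x^2 + 6*x - 6*z
(∇×G)₃ = ∂G₂/∂x − ∂G₁/∂y = 0
∇×G = (-8*y + 2*z, 8*x^2 + 6*x - 6*z, 0)
At (-2, 1, 3): (-2, 2, 0).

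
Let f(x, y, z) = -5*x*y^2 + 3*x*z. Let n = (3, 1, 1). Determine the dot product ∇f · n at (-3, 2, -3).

∂f/∂x = -5*y^2 + 3*z
∂f/∂y = -10*x*y
∂f/∂z = 3*x
∇f at (-3, 2, -3) = (-29, 60, -9)
∇f · n = (-29)(3) + (60)(1) + (-9)(1) = -36

-36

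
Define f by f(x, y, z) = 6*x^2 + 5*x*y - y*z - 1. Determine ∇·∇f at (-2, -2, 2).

∂²f/∂x² = 12
∂²f/∂y² = 0
∂²f/∂z² = 0
∇²f = 12
At (-2, -2, 2): 12.

12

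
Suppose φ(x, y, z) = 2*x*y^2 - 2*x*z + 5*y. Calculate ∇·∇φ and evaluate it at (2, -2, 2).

∂²φ/∂x² = 0
∂²φ/∂y² = 4*x
∂²φ/∂z² = 0
∇²φ = 4*x
At (2, -2, 2): 8.

8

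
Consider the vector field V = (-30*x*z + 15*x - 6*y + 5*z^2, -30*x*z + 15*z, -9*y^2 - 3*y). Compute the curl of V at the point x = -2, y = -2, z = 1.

(∇×V)₁ = ∂V₃/∂y − ∂V₂/∂z = 30*x - 18*y - 18
(∇×V)₂ = ∂V₁/∂z − ∂V₃/∂x = -30*x + 10*z
(∇×V)₃ = ∂V₂/∂x − ∂V₁/∂y = -30*z + 6
∇×V = (30*x - 18*y - 18, -30*x + 10*z, -30*z + 6)
At (-2, -2, 1): (-42, 70, -24).

(-42, 70, -24)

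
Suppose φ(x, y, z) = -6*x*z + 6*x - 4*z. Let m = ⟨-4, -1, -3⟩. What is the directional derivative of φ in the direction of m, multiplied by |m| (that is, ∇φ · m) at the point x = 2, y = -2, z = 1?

48

∂φ/∂x = -6*z + 6
∂φ/∂y = 0
∂φ/∂z = -6*x - 4
∇φ at (2, -2, 1) = (0, 0, -16)
∇φ · m = (0)(-4) + (0)(-1) + (-16)(-3) = 48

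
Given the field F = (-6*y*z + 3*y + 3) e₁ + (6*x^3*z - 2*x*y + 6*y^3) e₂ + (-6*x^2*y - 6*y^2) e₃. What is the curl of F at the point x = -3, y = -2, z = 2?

(132, 84, 337)

(∇×F)₁ = ∂F₃/∂y − ∂F₂/∂z = -6*x^3 - 6*x^2 - 12*y
(∇×F)₂ = ∂F₁/∂z − ∂F₃/∂x = 12*x*y - 6*y
(∇×F)₃ = ∂F₂/∂x − ∂F₁/∂y = 18*x^2*z - 2*y + 6*z - 3
∇×F = (-6*x^3 - 6*x^2 - 12*y, 12*x*y - 6*y, 18*x^2*z - 2*y + 6*z - 3)
At (-3, -2, 2): (132, 84, 337).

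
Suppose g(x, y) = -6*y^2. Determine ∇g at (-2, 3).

∂g/∂x = 0
∂g/∂y = -12*y
∇g = (0, -12*y)
At (-2, 3): (0, -36).

(0, -36)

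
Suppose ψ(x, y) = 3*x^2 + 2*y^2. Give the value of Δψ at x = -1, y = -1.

∂²ψ/∂x² = 6
∂²ψ/∂y² = 4
∇²ψ = 10
At (-1, -1): 10.

10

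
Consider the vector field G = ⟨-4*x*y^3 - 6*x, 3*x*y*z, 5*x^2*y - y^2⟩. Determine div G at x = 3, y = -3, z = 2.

∂G₁/∂x = -4*y^3 - 6
∂G₂/∂y = 3*x*z
∂G₃/∂z = 0
∇·G = 3*x*z - 4*y^3 - 6
At (3, -3, 2): 120.

120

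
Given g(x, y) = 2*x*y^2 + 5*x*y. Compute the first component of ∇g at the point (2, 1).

7

(∇g)_1 = ∂g/∂x = 2*y^2 + 5*y
At (2, 1): 7.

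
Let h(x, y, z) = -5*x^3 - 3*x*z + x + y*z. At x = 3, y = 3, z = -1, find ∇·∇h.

∂²h/∂x² = -30*x
∂²h/∂y² = 0
∂²h/∂z² = 0
∇²h = -30*x
At (3, 3, -1): -90.

-90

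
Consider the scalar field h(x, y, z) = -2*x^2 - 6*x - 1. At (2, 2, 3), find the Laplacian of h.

-4

∂²h/∂x² = -4
∂²h/∂y² = 0
∂²h/∂z² = 0
∇²h = -4
At (2, 2, 3): -4.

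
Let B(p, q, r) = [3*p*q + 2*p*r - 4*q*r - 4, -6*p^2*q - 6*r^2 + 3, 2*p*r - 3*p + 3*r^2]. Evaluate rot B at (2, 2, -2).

(-24, 3, -62)

(∇×B)₁ = ∂B₃/∂q − ∂B₂/∂r = 12*r
(∇×B)₂ = ∂B₁/∂r − ∂B₃/∂p = 2*p - 4*q - 2*r + 3
(∇×B)₃ = ∂B₂/∂p − ∂B₁/∂q = -12*p*q - 3*p + 4*r
∇×B = (12*r, 2*p - 4*q - 2*r + 3, -12*p*q - 3*p + 4*r)
At (2, 2, -2): (-24, 3, -62).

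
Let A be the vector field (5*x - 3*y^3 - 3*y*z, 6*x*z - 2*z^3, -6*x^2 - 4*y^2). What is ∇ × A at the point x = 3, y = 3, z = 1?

(-36, 27, 90)

(∇×A)₁ = ∂A₃/∂y − ∂A₂/∂z = -6*x - 8*y + 6*z^2
(∇×A)₂ = ∂A₁/∂z − ∂A₃/∂x = 12*x - 3*y
(∇×A)₃ = ∂A₂/∂x − ∂A₁/∂y = 9*y^2 + 9*z
∇×A = (-6*x - 8*y + 6*z^2, 12*x - 3*y, 9*y^2 + 9*z)
At (3, 3, 1): (-36, 27, 90).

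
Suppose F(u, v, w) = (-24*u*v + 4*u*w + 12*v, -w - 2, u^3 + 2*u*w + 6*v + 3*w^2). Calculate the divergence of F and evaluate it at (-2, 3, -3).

-106

∂F₁/∂u = -24*v + 4*w
∂F₂/∂v = 0
∂F₃/∂w = 2*u + 6*w
∇·F = 2*u - 24*v + 10*w
At (-2, 3, -3): -106.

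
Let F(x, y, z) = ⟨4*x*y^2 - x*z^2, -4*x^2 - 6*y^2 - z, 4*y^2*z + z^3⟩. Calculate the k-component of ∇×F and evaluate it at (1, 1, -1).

-16

(∇×F)_3 = ∂F₂/∂x − ∂F₁/∂y
= -8*x − (8*x*y)
= -8*x*y - 8*x
At (1, 1, -1): -16.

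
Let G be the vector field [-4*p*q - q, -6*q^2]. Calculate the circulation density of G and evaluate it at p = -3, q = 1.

-11

∂G₂/∂p = 0
∂G₁/∂q = -4*p - 1
Scalar curl = 4*p + 1
At (-3, 1): -11.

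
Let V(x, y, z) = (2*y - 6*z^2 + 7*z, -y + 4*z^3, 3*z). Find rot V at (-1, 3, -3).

(∇×V)₁ = ∂V₃/∂y − ∂V₂/∂z = -12*z^2
(∇×V)₂ = ∂V₁/∂z − ∂V₃/∂x = -12*z + 7
(∇×V)₃ = ∂V₂/∂x − ∂V₁/∂y = -2
∇×V = (-12*z^2, -12*z + 7, -2)
At (-1, 3, -3): (-108, 43, -2).

(-108, 43, -2)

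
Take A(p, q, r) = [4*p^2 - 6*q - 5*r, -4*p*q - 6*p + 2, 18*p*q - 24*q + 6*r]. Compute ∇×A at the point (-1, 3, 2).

(∇×A)₁ = ∂A₃/∂q − ∂A₂/∂r = 18*p - 24
(∇×A)₂ = ∂A₁/∂r − ∂A₃/∂p = -18*q - 5
(∇×A)₃ = ∂A₂/∂p − ∂A₁/∂q = -4*q
∇×A = (18*p - 24, -18*q - 5, -4*q)
At (-1, 3, 2): (-42, -59, -12).

(-42, -59, -12)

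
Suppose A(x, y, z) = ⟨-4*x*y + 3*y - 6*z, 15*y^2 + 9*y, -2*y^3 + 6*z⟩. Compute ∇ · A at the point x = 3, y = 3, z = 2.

∂A₁/∂x = -4*y
∂A₂/∂y = 30*y + 9
∂A₃/∂z = 6
∇·A = 26*y + 15
At (3, 3, 2): 93.

93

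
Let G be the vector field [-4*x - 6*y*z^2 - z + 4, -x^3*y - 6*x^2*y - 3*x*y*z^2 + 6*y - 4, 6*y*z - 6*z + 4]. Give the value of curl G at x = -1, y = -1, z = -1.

(-12, -13, 0)

(∇×G)₁ = ∂G₃/∂y − ∂G₂/∂z = 6*x*y*z + 6*z
(∇×G)₂ = ∂G₁/∂z − ∂G₃/∂x = -12*y*z - 1
(∇×G)₃ = ∂G₂/∂x − ∂G₁/∂y = -3*x^2*y - 12*x*y - 3*y*z^2 + 6*z^2
∇×G = (6*x*y*z + 6*z, -12*y*z - 1, -3*x^2*y - 12*x*y - 3*y*z^2 + 6*z^2)
At (-1, -1, -1): (-12, -13, 0).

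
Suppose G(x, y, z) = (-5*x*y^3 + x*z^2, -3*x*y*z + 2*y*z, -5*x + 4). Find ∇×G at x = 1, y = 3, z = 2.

(3, 9, 117)

(∇×G)₁ = ∂G₃/∂y − ∂G₂/∂z = 3*x*y - 2*y
(∇×G)₂ = ∂G₁/∂z − ∂G₃/∂x = 2*x*z + 5
(∇×G)₃ = ∂G₂/∂x − ∂G₁/∂y = 15*x*y^2 - 3*y*z
∇×G = (3*x*y - 2*y, 2*x*z + 5, 15*x*y^2 - 3*y*z)
At (1, 3, 2): (3, 9, 117).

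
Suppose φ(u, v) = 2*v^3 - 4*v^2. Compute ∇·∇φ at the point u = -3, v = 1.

4

∂²φ/∂u² = 0
∂²φ/∂v² = 4*(3*v - 2)
∇²φ = 12*v - 8
At (-3, 1): 4.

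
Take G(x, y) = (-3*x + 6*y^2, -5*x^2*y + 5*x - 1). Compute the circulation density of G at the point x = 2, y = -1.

∂G₂/∂x = -10*x*y + 5
∂G₁/∂y = 12*y
Scalar curl = -10*x*y - 12*y + 5
At (2, -1): 37.

37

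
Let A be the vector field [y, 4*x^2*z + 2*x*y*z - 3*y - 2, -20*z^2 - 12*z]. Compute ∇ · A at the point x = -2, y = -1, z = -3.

∂A₁/∂x = 0
∂A₂/∂y = 2*x*z - 3
∂A₃/∂z = -40*z - 12
∇·A = 2*x*z - 40*z - 15
At (-2, -1, -3): 117.

117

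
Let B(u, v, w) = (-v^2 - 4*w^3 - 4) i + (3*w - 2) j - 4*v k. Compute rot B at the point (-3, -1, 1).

(-7, -12, -2)

(∇×B)₁ = ∂B₃/∂v − ∂B₂/∂w = -7
(∇×B)₂ = ∂B₁/∂w − ∂B₃/∂u = -12*w^2
(∇×B)₃ = ∂B₂/∂u − ∂B₁/∂v = 2*v
∇×B = (-7, -12*w^2, 2*v)
At (-3, -1, 1): (-7, -12, -2).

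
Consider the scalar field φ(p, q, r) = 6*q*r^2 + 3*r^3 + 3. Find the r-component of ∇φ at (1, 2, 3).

153

(∇φ)_3 = ∂φ/∂r = 12*q*r + 9*r^2
At (1, 2, 3): 153.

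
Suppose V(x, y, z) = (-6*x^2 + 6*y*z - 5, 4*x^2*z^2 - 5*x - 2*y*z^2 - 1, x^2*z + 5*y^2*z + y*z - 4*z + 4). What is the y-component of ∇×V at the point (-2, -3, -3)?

-30

(∇×V)_2 = ∂V₁/∂z − ∂V₃/∂x
= 6*y − (2*x*z)
= -2*x*z + 6*y
At (-2, -3, -3): -30.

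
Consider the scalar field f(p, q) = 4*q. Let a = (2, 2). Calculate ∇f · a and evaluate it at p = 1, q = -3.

∂f/∂p = 0
∂f/∂q = 4
∇f at (1, -3) = (0, 4)
∇f · a = (0)(2) + (4)(2) = 8

8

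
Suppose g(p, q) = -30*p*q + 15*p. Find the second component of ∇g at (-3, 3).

90

(∇g)_2 = ∂g/∂q = -30*p
At (-3, 3): 90.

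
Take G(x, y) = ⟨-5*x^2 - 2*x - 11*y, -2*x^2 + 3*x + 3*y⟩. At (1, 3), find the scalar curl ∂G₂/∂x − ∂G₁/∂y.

10

∂G₂/∂x = -4*x + 3
∂G₁/∂y = -11
Scalar curl = -4*x + 14
At (1, 3): 10.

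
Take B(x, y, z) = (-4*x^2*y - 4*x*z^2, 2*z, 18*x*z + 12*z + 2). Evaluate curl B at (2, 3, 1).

(∇×B)₁ = ∂B₃/∂y − ∂B₂/∂z = -2
(∇×B)₂ = ∂B₁/∂z − ∂B₃/∂x = -8*x*z - 18*z
(∇×B)₃ = ∂B₂/∂x − ∂B₁/∂y = 4*x^2
∇×B = (-2, -8*x*z - 18*z, 4*x^2)
At (2, 3, 1): (-2, -34, 16).

(-2, -34, 16)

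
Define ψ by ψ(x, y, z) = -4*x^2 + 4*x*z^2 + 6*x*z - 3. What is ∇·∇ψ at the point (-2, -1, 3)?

∂²ψ/∂x² = -8
∂²ψ/∂y² = 0
∂²ψ/∂z² = 8*x
∇²ψ = 8*x - 8
At (-2, -1, 3): -24.

-24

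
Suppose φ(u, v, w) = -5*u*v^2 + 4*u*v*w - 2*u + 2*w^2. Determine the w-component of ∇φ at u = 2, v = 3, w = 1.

(∇φ)_3 = ∂φ/∂w = 4*u*v + 4*w
At (2, 3, 1): 28.

28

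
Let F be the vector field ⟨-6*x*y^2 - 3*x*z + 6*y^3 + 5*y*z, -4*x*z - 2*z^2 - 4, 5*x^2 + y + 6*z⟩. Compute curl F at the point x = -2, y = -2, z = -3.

(-19, 16, 3)

(∇×F)₁ = ∂F₃/∂y − ∂F₂/∂z = 4*x + 4*z + 1
(∇×F)₂ = ∂F₁/∂z − ∂F₃/∂x = -13*x + 5*y
(∇×F)₃ = ∂F₂/∂x − ∂F₁/∂y = 12*x*y - 18*y^2 - 9*z
∇×F = (4*x + 4*z + 1, -13*x + 5*y, 12*x*y - 18*y^2 - 9*z)
At (-2, -2, -3): (-19, 16, 3).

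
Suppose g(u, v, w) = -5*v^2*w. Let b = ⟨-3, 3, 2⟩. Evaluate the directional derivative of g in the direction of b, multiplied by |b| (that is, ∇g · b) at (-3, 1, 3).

∂g/∂u = 0
∂g/∂v = -10*v*w
∂g/∂w = -5*v^2
∇g at (-3, 1, 3) = (0, -30, -5)
∇g · b = (0)(-3) + (-30)(3) + (-5)(2) = -100

-100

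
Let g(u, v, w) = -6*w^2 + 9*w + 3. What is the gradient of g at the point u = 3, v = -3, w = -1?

∂g/∂u = 0
∂g/∂v = 0
∂g/∂w = -12*w + 9
∇g = (0, 0, -12*w + 9)
At (3, -3, -1): (0, 0, 21).

(0, 0, 21)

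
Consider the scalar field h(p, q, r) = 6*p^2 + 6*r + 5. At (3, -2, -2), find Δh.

∂²h/∂p² = 12
∂²h/∂q² = 0
∂²h/∂r² = 0
∇²h = 12
At (3, -2, -2): 12.

12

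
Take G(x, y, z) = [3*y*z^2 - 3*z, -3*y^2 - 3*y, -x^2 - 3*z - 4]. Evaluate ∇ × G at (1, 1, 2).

(∇×G)₁ = ∂G₃/∂y − ∂G₂/∂z = 0
(∇×G)₂ = ∂G₁/∂z − ∂G₃/∂x = 2*x + 6*y*z - 3
(∇×G)₃ = ∂G₂/∂x − ∂G₁/∂y = -3*z^2
∇×G = (0, 2*x + 6*y*z - 3, -3*z^2)
At (1, 1, 2): (0, 11, -12).

(0, 11, -12)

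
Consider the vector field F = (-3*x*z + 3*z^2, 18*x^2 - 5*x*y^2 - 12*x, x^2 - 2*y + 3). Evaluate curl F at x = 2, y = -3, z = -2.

(∇×F)₁ = ∂F₃/∂y − ∂F₂/∂z = -2
(∇×F)₂ = ∂F₁/∂z − ∂F₃/∂x = -5*x + 6*z
(∇×F)₃ = ∂F₂/∂x − ∂F₁/∂y = 36*x - 5*y^2 - 12
∇×F = (-2, -5*x + 6*z, 36*x - 5*y^2 - 12)
At (2, -3, -2): (-2, -22, 15).

(-2, -22, 15)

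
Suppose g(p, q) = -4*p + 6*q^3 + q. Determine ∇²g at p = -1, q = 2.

∂²g/∂p² = 0
∂²g/∂q² = 36*q
∇²g = 36*q
At (-1, 2): 72.

72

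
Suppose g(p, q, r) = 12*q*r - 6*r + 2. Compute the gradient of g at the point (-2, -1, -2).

∂g/∂p = 0
∂g/∂q = 12*r
∂g/∂r = 12*q - 6
∇g = (0, 12*r, 12*q - 6)
At (-2, -1, -2): (0, -24, -18).

(0, -24, -18)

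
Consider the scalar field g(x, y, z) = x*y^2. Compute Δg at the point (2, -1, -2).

∂²g/∂x² = 0
∂²g/∂y² = 2*x
∂²g/∂z² = 0
∇²g = 2*x
At (2, -1, -2): 4.

4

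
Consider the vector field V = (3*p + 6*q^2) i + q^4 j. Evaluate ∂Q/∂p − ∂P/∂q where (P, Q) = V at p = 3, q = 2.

∂V₂/∂p = 0
∂V₁/∂q = 12*q
Scalar curl = -12*q
At (3, 2): -24.

-24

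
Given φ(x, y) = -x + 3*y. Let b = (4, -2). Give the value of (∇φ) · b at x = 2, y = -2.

∂φ/∂x = -1
∂φ/∂y = 3
∇φ at (2, -2) = (-1, 3)
∇φ · b = (-1)(4) + (3)(-2) = -10

-10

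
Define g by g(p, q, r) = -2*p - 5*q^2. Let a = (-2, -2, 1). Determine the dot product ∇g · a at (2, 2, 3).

44

∂g/∂p = -2
∂g/∂q = -10*q
∂g/∂r = 0
∇g at (2, 2, 3) = (-2, -20, 0)
∇g · a = (-2)(-2) + (-20)(-2) + (0)(1) = 44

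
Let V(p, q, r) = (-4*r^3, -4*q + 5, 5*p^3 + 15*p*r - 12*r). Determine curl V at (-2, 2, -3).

(∇×V)₁ = ∂V₃/∂q − ∂V₂/∂r = 0
(∇×V)₂ = ∂V₁/∂r − ∂V₃/∂p = -15*p^2 - 12*r^2 - 15*r
(∇×V)₃ = ∂V₂/∂p − ∂V₁/∂q = 0
∇×V = (0, -15*p^2 - 12*r^2 - 15*r, 0)
At (-2, 2, -3): (0, -123, 0).

(0, -123, 0)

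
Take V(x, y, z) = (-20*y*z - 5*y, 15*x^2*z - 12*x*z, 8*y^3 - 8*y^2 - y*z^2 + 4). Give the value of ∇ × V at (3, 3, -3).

(60, -60, -289)

(∇×V)₁ = ∂V₃/∂y − ∂V₂/∂z = -15*x^2 + 12*x + 24*y^2 - 16*y - z^2
(∇×V)₂ = ∂V₁/∂z − ∂V₃/∂x = -20*y
(∇×V)₃ = ∂V₂/∂x − ∂V₁/∂y = 30*x*z + 8*z + 5
∇×V = (-15*x^2 + 12*x + 24*y^2 - 16*y - z^2, -20*y, 30*x*z + 8*z + 5)
At (3, 3, -3): (60, -60, -289).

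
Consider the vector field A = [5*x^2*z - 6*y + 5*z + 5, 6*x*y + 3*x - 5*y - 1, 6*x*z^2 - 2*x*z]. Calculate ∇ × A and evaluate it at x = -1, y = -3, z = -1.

(∇×A)₁ = ∂A₃/∂y − ∂A₂/∂z = 0
(∇×A)₂ = ∂A₁/∂z − ∂A₃/∂x = 5*x^2 - 6*z^2 + 2*z + 5
(∇×A)₃ = ∂A₂/∂x − ∂A₁/∂y = 6*y + 9
∇×A = (0, 5*x^2 - 6*z^2 + 2*z + 5, 6*y + 9)
At (-1, -3, -1): (0, 2, -9).

(0, 2, -9)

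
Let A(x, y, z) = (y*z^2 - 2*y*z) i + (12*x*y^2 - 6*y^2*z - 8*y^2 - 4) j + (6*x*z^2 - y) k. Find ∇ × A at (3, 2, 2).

(∇×A)₁ = ∂A₃/∂y − ∂A₂/∂z = 6*y^2 - 1
(∇×A)₂ = ∂A₁/∂z − ∂A₃/∂x = 2*y*z - 2*y - 6*z^2
(∇×A)₃ = ∂A₂/∂x − ∂A₁/∂y = 12*y^2 - z^2 + 2*z
∇×A = (6*y^2 - 1, 2*y*z - 2*y - 6*z^2, 12*y^2 - z^2 + 2*z)
At (3, 2, 2): (23, -20, 48).

(23, -20, 48)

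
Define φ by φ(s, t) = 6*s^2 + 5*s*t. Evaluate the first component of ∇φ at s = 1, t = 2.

(∇φ)_1 = ∂φ/∂s = 12*s + 5*t
At (1, 2): 22.

22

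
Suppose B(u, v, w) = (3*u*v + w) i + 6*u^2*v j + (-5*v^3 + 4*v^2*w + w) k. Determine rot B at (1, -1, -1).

(∇×B)₁ = ∂B₃/∂v − ∂B₂/∂w = -15*v^2 + 8*v*w
(∇×B)₂ = ∂B₁/∂w − ∂B₃/∂u = 1
(∇×B)₃ = ∂B₂/∂u − ∂B₁/∂v = 12*u*v - 3*u
∇×B = (-15*v^2 + 8*v*w, 1, 12*u*v - 3*u)
At (1, -1, -1): (-7, 1, -15).

(-7, 1, -15)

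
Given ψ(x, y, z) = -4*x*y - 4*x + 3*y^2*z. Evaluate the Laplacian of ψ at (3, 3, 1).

∂²ψ/∂x² = 0
∂²ψ/∂y² = 6*z
∂²ψ/∂z² = 0
∇²ψ = 6*z
At (3, 3, 1): 6.

6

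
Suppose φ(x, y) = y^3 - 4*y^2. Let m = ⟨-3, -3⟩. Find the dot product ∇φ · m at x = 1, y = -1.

-33

∂φ/∂x = 0
∂φ/∂y = 3*y^2 - 8*y
∇φ at (1, -1) = (0, 11)
∇φ · m = (0)(-3) + (11)(-3) = -33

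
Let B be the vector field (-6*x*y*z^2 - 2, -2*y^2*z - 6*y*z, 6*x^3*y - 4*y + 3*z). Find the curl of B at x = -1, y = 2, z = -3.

(10, -108, -54)

(∇×B)₁ = ∂B₃/∂y − ∂B₂/∂z = 6*x^3 + 2*y^2 + 6*y - 4
(∇×B)₂ = ∂B₁/∂z − ∂B₃/∂x = -18*x^2*y - 12*x*y*z
(∇×B)₃ = ∂B₂/∂x − ∂B₁/∂y = 6*x*z^2
∇×B = (6*x^3 + 2*y^2 + 6*y - 4, -18*x^2*y - 12*x*y*z, 6*x*z^2)
At (-1, 2, -3): (10, -108, -54).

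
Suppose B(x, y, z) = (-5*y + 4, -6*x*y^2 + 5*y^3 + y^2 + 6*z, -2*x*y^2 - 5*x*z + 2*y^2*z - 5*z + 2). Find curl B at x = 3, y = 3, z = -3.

(-78, 3, -49)

(∇×B)₁ = ∂B₃/∂y − ∂B₂/∂z = -4*x*y + 4*y*z - 6
(∇×B)₂ = ∂B₁/∂z − ∂B₃/∂x = 2*y^2 + 5*z
(∇×B)₃ = ∂B₂/∂x − ∂B₁/∂y = -6*y^2 + 5
∇×B = (-4*x*y + 4*y*z - 6, 2*y^2 + 5*z, -6*y^2 + 5)
At (3, 3, -3): (-78, 3, -49).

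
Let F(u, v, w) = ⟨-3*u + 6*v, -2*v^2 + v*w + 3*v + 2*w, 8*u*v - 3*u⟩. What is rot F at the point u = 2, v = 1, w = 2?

(∇×F)₁ = ∂F₃/∂v − ∂F₂/∂w = 8*u - v - 2
(∇×F)₂ = ∂F₁/∂w − ∂F₃/∂u = -8*v + 3
(∇×F)₃ = ∂F₂/∂u − ∂F₁/∂v = -6
∇×F = (8*u - v - 2, -8*v + 3, -6)
At (2, 1, 2): (13, -5, -6).

(13, -5, -6)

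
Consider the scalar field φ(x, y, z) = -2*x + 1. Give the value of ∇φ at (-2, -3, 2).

(-2, 0, 0)

∂φ/∂x = -2
∂φ/∂y = 0
∂φ/∂z = 0
∇φ = (-2, 0, 0)
At (-2, -3, 2): (-2, 0, 0).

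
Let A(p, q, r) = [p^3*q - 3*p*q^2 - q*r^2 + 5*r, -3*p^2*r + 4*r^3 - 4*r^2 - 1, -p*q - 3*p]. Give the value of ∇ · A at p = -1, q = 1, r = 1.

∂A₁/∂p = 3*p^2*q - 3*q^2
∂A₂/∂q = 0
∂A₃/∂r = 0
∇·A = 3*p^2*q - 3*q^2
At (-1, 1, 1): 0.

0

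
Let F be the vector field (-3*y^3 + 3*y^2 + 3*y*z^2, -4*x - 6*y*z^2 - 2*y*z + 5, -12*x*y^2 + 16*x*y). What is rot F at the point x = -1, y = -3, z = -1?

(-58, 174, 92)

(∇×F)₁ = ∂F₃/∂y − ∂F₂/∂z = -24*x*y + 16*x + 12*y*z + 2*y
(∇×F)₂ = ∂F₁/∂z − ∂F₃/∂x = 12*y^2 + 6*y*z - 16*y
(∇×F)₃ = ∂F₂/∂x − ∂F₁/∂y = 9*y^2 - 6*y - 3*z^2 - 4
∇×F = (-24*x*y + 16*x + 12*y*z + 2*y, 12*y^2 + 6*y*z - 16*y, 9*y^2 - 6*y - 3*z^2 - 4)
At (-1, -3, -1): (-58, 174, 92).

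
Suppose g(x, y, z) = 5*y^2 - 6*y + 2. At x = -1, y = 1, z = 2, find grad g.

∂g/∂x = 0
∂g/∂y = 10*y - 6
∂g/∂z = 0
∇g = (0, 10*y - 6, 0)
At (-1, 1, 2): (0, 4, 0).

(0, 4, 0)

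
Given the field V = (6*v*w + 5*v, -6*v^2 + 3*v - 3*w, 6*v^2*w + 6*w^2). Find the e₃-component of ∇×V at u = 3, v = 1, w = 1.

(∇×V)_3 = ∂V₂/∂u − ∂V₁/∂v
= 0 − (6*w + 5)
= -6*w - 5
At (3, 1, 1): -11.

-11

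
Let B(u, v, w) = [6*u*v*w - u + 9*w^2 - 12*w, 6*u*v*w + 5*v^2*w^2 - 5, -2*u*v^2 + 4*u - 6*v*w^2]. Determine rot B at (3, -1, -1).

(∇×B)₁ = ∂B₃/∂v − ∂B₂/∂w = -10*u*v - 10*v^2*w - 6*w^2
(∇×B)₂ = ∂B₁/∂w − ∂B₃/∂u = 6*u*v + 2*v^2 + 18*w - 16
(∇×B)₃ = ∂B₂/∂u − ∂B₁/∂v = -6*u*w + 6*v*w
∇×B = (-10*u*v - 10*v^2*w - 6*w^2, 6*u*v + 2*v^2 + 18*w - 16, -6*u*w + 6*v*w)
At (3, -1, -1): (34, -50, 24).

(34, -50, 24)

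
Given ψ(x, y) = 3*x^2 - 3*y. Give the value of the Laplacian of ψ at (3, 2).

6

∂²ψ/∂x² = 6
∂²ψ/∂y² = 0
∇²ψ = 6
At (3, 2): 6.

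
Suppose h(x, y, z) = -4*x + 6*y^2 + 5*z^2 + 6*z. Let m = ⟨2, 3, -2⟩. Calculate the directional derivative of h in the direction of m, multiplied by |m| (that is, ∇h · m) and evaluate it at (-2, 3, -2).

∂h/∂x = -4
∂h/∂y = 12*y
∂h/∂z = 10*z + 6
∇h at (-2, 3, -2) = (-4, 36, -14)
∇h · m = (-4)(2) + (36)(3) + (-14)(-2) = 128

128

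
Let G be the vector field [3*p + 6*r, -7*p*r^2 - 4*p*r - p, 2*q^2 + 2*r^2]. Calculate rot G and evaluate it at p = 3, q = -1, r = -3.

(-118, 6, -52)

(∇×G)₁ = ∂G₃/∂q − ∂G₂/∂r = 14*p*r + 4*p + 4*q
(∇×G)₂ = ∂G₁/∂r − ∂G₃/∂p = 6
(∇×G)₃ = ∂G₂/∂p − ∂G₁/∂q = -7*r^2 - 4*r - 1
∇×G = (14*p*r + 4*p + 4*q, 6, -7*r^2 - 4*r - 1)
At (3, -1, -3): (-118, 6, -52).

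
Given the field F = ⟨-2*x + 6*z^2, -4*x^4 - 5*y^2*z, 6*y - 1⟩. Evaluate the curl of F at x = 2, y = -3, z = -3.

(51, -36, -128)

(∇×F)₁ = ∂F₃/∂y − ∂F₂/∂z = 5*y^2 + 6
(∇×F)₂ = ∂F₁/∂z − ∂F₃/∂x = 12*z
(∇×F)₃ = ∂F₂/∂x − ∂F₁/∂y = -16*x^3
∇×F = (5*y^2 + 6, 12*z, -16*x^3)
At (2, -3, -3): (51, -36, -128).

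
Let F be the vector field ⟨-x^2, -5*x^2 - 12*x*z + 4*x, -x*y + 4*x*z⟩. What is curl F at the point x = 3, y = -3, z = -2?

(33, 5, -2)

(∇×F)₁ = ∂F₃/∂y − ∂F₂/∂z = 11*x
(∇×F)₂ = ∂F₁/∂z − ∂F₃/∂x = y - 4*z
(∇×F)₃ = ∂F₂/∂x − ∂F₁/∂y = -10*x - 12*z + 4
∇×F = (11*x, y - 4*z, -10*x - 12*z + 4)
At (3, -3, -2): (33, 5, -2).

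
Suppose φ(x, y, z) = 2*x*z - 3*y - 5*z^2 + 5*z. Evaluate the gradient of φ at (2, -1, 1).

∂φ/∂x = 2*z
∂φ/∂y = -3
∂φ/∂z = 2*x - 10*z + 5
∇φ = (2*z, -3, 2*x - 10*z + 5)
At (2, -1, 1): (2, -3, -1).

(2, -3, -1)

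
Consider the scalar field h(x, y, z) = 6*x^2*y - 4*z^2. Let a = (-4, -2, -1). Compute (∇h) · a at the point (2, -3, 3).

264

∂h/∂x = 12*x*y
∂h/∂y = 6*x^2
∂h/∂z = -8*z
∇h at (2, -3, 3) = (-72, 24, -24)
∇h · a = (-72)(-4) + (24)(-2) + (-24)(-1) = 264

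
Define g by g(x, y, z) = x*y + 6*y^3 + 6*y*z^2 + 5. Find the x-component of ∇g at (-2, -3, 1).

-3

(∇g)_1 = ∂g/∂x = y
At (-2, -3, 1): -3.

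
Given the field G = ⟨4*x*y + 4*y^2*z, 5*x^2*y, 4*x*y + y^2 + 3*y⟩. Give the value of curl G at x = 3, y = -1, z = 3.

(13, 8, -18)

(∇×G)₁ = ∂G₃/∂y − ∂G₂/∂z = 4*x + 2*y + 3
(∇×G)₂ = ∂G₁/∂z − ∂G₃/∂x = 4*y^2 - 4*y
(∇×G)₃ = ∂G₂/∂x − ∂G₁/∂y = 10*x*y - 4*x - 8*y*z
∇×G = (4*x + 2*y + 3, 4*y^2 - 4*y, 10*x*y - 4*x - 8*y*z)
At (3, -1, 3): (13, 8, -18).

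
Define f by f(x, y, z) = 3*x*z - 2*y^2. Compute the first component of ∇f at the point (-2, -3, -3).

(∇f)_1 = ∂f/∂x = 3*z
At (-2, -3, -3): -9.

-9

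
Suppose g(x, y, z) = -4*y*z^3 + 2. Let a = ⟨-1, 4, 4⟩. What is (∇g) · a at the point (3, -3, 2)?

∂g/∂x = 0
∂g/∂y = -4*z^3
∂g/∂z = -12*y*z^2
∇g at (3, -3, 2) = (0, -32, 144)
∇g · a = (0)(-1) + (-32)(4) + (144)(4) = 448

448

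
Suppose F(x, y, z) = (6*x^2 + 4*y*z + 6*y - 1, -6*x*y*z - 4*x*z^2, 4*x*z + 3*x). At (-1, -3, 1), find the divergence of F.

-10

∂F₁/∂x = 12*x
∂F₂/∂y = -6*x*z
∂F₃/∂z = 4*x
∇·F = -6*x*z + 16*x
At (-1, -3, 1): -10.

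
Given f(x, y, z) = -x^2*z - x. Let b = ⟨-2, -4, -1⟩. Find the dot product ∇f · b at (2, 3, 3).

30

∂f/∂x = -2*x*z - 1
∂f/∂y = 0
∂f/∂z = -x^2
∇f at (2, 3, 3) = (-13, 0, -4)
∇f · b = (-13)(-2) + (0)(-4) + (-4)(-1) = 30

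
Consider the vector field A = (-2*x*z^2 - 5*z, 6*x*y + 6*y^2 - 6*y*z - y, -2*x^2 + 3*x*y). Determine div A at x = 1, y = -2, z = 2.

-39

∂A₁/∂x = -2*z^2
∂A₂/∂y = 6*x + 12*y - 6*z - 1
∂A₃/∂z = 0
∇·A = 6*x + 12*y - 2*z^2 - 6*z - 1
At (1, -2, 2): -39.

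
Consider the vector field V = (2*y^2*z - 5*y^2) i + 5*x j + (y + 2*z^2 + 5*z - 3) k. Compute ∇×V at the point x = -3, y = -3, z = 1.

(1, 18, -13)

(∇×V)₁ = ∂V₃/∂y − ∂V₂/∂z = 1
(∇×V)₂ = ∂V₁/∂z − ∂V₃/∂x = 2*y^2
(∇×V)₃ = ∂V₂/∂x − ∂V₁/∂y = -4*y*z + 10*y + 5
∇×V = (1, 2*y^2, -4*y*z + 10*y + 5)
At (-3, -3, 1): (1, 18, -13).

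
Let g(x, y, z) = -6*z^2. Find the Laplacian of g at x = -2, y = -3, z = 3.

∂²g/∂x² = 0
∂²g/∂y² = 0
∂²g/∂z² = -12
∇²g = -12
At (-2, -3, 3): -12.

-12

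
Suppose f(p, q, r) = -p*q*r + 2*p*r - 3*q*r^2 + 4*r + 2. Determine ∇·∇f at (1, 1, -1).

∂²f/∂p² = 0
∂²f/∂q² = 0
∂²f/∂r² = -6*q
∇²f = -6*q
At (1, 1, -1): -6.

-6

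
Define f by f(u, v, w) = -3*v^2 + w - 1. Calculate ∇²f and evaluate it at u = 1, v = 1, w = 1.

∂²f/∂u² = 0
∂²f/∂v² = -6
∂²f/∂w² = 0
∇²f = -6
At (1, 1, 1): -6.

-6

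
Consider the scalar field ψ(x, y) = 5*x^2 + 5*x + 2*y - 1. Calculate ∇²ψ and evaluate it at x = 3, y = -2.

10

∂²ψ/∂x² = 10
∂²ψ/∂y² = 0
∇²ψ = 10
At (3, -2): 10.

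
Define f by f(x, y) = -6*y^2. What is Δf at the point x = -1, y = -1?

-12

∂²f/∂x² = 0
∂²f/∂y² = -12
∇²f = -12
At (-1, -1): -12.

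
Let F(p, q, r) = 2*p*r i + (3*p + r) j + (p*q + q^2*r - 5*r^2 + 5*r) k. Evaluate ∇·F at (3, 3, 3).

∂F₁/∂p = 2*r
∂F₂/∂q = 0
∂F₃/∂r = q^2 - 10*r + 5
∇·F = q^2 - 8*r + 5
At (3, 3, 3): -10.

-10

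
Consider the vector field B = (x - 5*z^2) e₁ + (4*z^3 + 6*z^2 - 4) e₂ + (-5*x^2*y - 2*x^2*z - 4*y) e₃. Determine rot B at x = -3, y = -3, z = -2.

(-73, 134, 0)

(∇×B)₁ = ∂B₃/∂y − ∂B₂/∂z = -5*x^2 - 12*z^2 - 12*z - 4
(∇×B)₂ = ∂B₁/∂z − ∂B₃/∂x = 10*x*y + 4*x*z - 10*z
(∇×B)₃ = ∂B₂/∂x − ∂B₁/∂y = 0
∇×B = (-5*x^2 - 12*z^2 - 12*z - 4, 10*x*y + 4*x*z - 10*z, 0)
At (-3, -3, -2): (-73, 134, 0).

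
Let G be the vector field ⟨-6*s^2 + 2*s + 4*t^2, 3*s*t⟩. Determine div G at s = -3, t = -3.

∂G₁/∂s = -12*s + 2
∂G₂/∂t = 3*s
∇·G = -9*s + 2
At (-3, -3): 29.

29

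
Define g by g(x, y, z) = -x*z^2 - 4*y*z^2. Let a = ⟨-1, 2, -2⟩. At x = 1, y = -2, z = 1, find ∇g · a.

∂g/∂x = -z^2
∂g/∂y = -4*z^2
∂g/∂z = -2*x*z - 8*y*z
∇g at (1, -2, 1) = (-1, -4, 14)
∇g · a = (-1)(-1) + (-4)(2) + (14)(-2) = -35

-35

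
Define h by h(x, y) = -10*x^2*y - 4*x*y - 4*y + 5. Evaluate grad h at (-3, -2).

∂h/∂x = -20*x*y - 4*y
∂h/∂y = -10*x^2 - 4*x - 4
∇h = (-20*x*y - 4*y, -10*x^2 - 4*x - 4)
At (-3, -2): (-112, -82).

(-112, -82)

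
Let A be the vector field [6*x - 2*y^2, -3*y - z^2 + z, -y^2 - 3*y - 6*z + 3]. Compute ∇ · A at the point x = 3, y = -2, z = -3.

-3

∂A₁/∂x = 6
∂A₂/∂y = -3
∂A₃/∂z = -6
∇·A = -3
At (3, -2, -3): -3.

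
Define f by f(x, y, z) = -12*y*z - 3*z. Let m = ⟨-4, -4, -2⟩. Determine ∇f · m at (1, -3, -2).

∂f/∂x = 0
∂f/∂y = -12*z
∂f/∂z = -12*y - 3
∇f at (1, -3, -2) = (0, 24, 33)
∇f · m = (0)(-4) + (24)(-4) + (33)(-2) = -162

-162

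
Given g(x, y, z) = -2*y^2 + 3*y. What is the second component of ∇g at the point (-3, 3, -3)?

-9

(∇g)_2 = ∂g/∂y = -4*y + 3
At (-3, 3, -3): -9.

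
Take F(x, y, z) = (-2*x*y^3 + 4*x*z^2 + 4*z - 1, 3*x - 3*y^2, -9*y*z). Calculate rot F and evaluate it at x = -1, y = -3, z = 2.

(∇×F)₁ = ∂F₃/∂y − ∂F₂/∂z = -9*z
(∇×F)₂ = ∂F₁/∂z − ∂F₃/∂x = 8*x*z + 4
(∇×F)₃ = ∂F₂/∂x − ∂F₁/∂y = 6*x*y^2 + 3
∇×F = (-9*z, 8*x*z + 4, 6*x*y^2 + 3)
At (-1, -3, 2): (-18, -12, -51).

(-18, -12, -51)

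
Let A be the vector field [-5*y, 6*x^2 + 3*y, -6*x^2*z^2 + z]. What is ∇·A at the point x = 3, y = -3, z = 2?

-212

∂A₁/∂x = 0
∂A₂/∂y = 3
∂A₃/∂z = -12*x^2*z + 1
∇·A = -12*x^2*z + 4
At (3, -3, 2): -212.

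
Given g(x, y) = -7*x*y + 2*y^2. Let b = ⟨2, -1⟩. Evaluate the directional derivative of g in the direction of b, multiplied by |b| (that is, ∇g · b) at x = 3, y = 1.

3

∂g/∂x = -7*y
∂g/∂y = -7*x + 4*y
∇g at (3, 1) = (-7, -17)
∇g · b = (-7)(2) + (-17)(-1) = 3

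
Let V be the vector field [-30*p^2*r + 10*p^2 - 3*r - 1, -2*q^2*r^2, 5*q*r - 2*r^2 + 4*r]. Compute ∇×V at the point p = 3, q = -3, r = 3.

(∇×V)₁ = ∂V₃/∂q − ∂V₂/∂r = 4*q^2*r + 5*r
(∇×V)₂ = ∂V₁/∂r − ∂V₃/∂p = -30*p^2 - 3
(∇×V)₃ = ∂V₂/∂p − ∂V₁/∂q = 0
∇×V = (4*q^2*r + 5*r, -30*p^2 - 3, 0)
At (3, -3, 3): (123, -273, 0).

(123, -273, 0)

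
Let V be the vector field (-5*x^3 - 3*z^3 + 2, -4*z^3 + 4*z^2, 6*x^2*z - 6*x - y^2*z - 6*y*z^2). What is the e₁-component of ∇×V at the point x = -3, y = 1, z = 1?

(∇×V)_1 = ∂V₃/∂y − ∂V₂/∂z
= -2*y*z - 6*z^2 − (-12*z^2 + 8*z)
= -2*y*z + 6*z^2 - 8*z
At (-3, 1, 1): -4.

-4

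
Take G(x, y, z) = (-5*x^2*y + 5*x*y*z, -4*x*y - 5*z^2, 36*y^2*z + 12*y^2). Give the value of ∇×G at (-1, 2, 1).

(∇×G)₁ = ∂G₃/∂y − ∂G₂/∂z = 72*y*z + 24*y + 10*z
(∇×G)₂ = ∂G₁/∂z − ∂G₃/∂x = 5*x*y
(∇×G)₃ = ∂G₂/∂x − ∂G₁/∂y = 5*x^2 - 5*x*z - 4*y
∇×G = (72*y*z + 24*y + 10*z, 5*x*y, 5*x^2 - 5*x*z - 4*y)
At (-1, 2, 1): (202, -10, 2).

(202, -10, 2)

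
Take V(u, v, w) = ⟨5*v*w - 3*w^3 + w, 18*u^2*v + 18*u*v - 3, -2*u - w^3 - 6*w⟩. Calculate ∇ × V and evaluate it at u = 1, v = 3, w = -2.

(0, -18, 172)

(∇×V)₁ = ∂V₃/∂v − ∂V₂/∂w = 0
(∇×V)₂ = ∂V₁/∂w − ∂V₃/∂u = 5*v - 9*w^2 + 3
(∇×V)₃ = ∂V₂/∂u − ∂V₁/∂v = 36*u*v + 18*v - 5*w
∇×V = (0, 5*v - 9*w^2 + 3, 36*u*v + 18*v - 5*w)
At (1, 3, -2): (0, -18, 172).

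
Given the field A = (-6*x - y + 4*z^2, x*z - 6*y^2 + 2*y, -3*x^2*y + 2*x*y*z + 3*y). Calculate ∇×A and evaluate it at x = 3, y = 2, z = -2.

(∇×A)₁ = ∂A₃/∂y − ∂A₂/∂z = -3*x^2 + 2*x*z - x + 3
(∇×A)₂ = ∂A₁/∂z − ∂A₃/∂x = 6*x*y - 2*y*z + 8*z
(∇×A)₃ = ∂A₂/∂x − ∂A₁/∂y = z + 1
∇×A = (-3*x^2 + 2*x*z - x + 3, 6*x*y - 2*y*z + 8*z, z + 1)
At (3, 2, -2): (-39, 28, -1).

(-39, 28, -1)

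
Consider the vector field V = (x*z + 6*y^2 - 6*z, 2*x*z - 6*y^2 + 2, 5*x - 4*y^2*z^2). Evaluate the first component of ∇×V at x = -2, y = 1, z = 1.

-4

(∇×V)_1 = ∂V₃/∂y − ∂V₂/∂z
= -8*y*z^2 − (2*x)
= -2*x - 8*y*z^2
At (-2, 1, 1): -4.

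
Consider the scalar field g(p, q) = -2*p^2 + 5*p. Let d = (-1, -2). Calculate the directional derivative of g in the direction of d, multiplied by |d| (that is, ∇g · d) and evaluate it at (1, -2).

∂g/∂p = -4*p + 5
∂g/∂q = 0
∇g at (1, -2) = (1, 0)
∇g · d = (1)(-1) + (0)(-2) = -1

-1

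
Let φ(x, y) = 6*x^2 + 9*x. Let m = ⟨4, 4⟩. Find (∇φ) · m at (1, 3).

84

∂φ/∂x = 12*x + 9
∂φ/∂y = 0
∇φ at (1, 3) = (21, 0)
∇φ · m = (21)(4) + (0)(4) = 84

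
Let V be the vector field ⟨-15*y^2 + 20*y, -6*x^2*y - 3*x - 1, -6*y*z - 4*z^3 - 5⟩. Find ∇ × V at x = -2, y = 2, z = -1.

(6, 0, 85)

(∇×V)₁ = ∂V₃/∂y − ∂V₂/∂z = -6*z
(∇×V)₂ = ∂V₁/∂z − ∂V₃/∂x = 0
(∇×V)₃ = ∂V₂/∂x − ∂V₁/∂y = -12*x*y + 30*y - 23
∇×V = (-6*z, 0, -12*x*y + 30*y - 23)
At (-2, 2, -1): (6, 0, 85).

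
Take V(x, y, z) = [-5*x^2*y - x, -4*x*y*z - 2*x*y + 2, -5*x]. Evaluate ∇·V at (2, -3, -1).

63

∂V₁/∂x = -10*x*y - 1
∂V₂/∂y = -4*x*z - 2*x
∂V₃/∂z = 0
∇·V = -10*x*y - 4*x*z - 2*x - 1
At (2, -3, -1): 63.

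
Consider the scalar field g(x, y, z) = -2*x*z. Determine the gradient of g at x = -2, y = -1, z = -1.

∂g/∂x = -2*z
∂g/∂y = 0
∂g/∂z = -2*x
∇g = (-2*z, 0, -2*x)
At (-2, -1, -1): (2, 0, 4).

(2, 0, 4)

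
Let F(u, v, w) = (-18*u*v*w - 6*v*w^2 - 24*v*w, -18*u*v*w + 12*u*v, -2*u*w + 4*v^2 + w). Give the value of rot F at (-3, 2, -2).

(-92, 104, 180)

(∇×F)₁ = ∂F₃/∂v − ∂F₂/∂w = 18*u*v + 8*v
(∇×F)₂ = ∂F₁/∂w − ∂F₃/∂u = -18*u*v - 12*v*w - 24*v + 2*w
(∇×F)₃ = ∂F₂/∂u − ∂F₁/∂v = 18*u*w - 18*v*w + 12*v + 6*w^2 + 24*w
∇×F = (18*u*v + 8*v, -18*u*v - 12*v*w - 24*v + 2*w, 18*u*w - 18*v*w + 12*v + 6*w^2 + 24*w)
At (-3, 2, -2): (-92, 104, 180).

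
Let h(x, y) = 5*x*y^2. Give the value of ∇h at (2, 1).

∂h/∂x = 5*y^2
∂h/∂y = 10*x*y
∇h = (5*y^2, 10*x*y)
At (2, 1): (5, 20).

(5, 20)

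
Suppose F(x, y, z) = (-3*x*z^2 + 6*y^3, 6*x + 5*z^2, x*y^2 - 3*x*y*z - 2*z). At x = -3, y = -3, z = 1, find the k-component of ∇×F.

-156

(∇×F)_3 = ∂F₂/∂x − ∂F₁/∂y
= 6 − (18*y^2)
= -18*y^2 + 6
At (-3, -3, 1): -156.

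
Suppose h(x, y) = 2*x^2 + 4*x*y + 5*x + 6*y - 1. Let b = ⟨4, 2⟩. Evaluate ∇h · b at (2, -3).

32

∂h/∂x = 4*x + 4*y + 5
∂h/∂y = 4*x + 6
∇h at (2, -3) = (1, 14)
∇h · b = (1)(4) + (14)(2) = 32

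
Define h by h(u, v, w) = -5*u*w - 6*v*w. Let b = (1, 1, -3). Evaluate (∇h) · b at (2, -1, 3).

-21

∂h/∂u = -5*w
∂h/∂v = -6*w
∂h/∂w = -5*u - 6*v
∇h at (2, -1, 3) = (-15, -18, -4)
∇h · b = (-15)(1) + (-18)(1) + (-4)(-3) = -21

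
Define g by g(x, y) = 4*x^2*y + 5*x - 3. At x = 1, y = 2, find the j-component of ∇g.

4

(∇g)_2 = ∂g/∂y = 4*x^2
At (1, 2): 4.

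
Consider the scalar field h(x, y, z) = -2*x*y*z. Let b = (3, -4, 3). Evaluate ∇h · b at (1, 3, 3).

∂h/∂x = -2*y*z
∂h/∂y = -2*x*z
∂h/∂z = -2*x*y
∇h at (1, 3, 3) = (-18, -6, -6)
∇h · b = (-18)(3) + (-6)(-4) + (-6)(3) = -48

-48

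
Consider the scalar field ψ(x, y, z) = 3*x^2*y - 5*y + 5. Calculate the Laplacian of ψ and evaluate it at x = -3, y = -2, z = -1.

-12

∂²ψ/∂x² = 6*y
∂²ψ/∂y² = 0
∂²ψ/∂z² = 0
∇²ψ = 6*y
At (-3, -2, -1): -12.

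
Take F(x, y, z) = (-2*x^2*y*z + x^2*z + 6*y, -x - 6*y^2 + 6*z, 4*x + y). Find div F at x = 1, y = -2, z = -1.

∂F₁/∂x = -4*x*y*z + 2*x*z
∂F₂/∂y = -12*y
∂F₃/∂z = 0
∇·F = -4*x*y*z + 2*x*z - 12*y
At (1, -2, -1): 14.

14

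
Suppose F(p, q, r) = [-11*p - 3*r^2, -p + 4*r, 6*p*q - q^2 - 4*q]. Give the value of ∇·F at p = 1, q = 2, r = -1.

∂F₁/∂p = -11
∂F₂/∂q = 0
∂F₃/∂r = 0
∇·F = -11
At (1, 2, -1): -11.

-11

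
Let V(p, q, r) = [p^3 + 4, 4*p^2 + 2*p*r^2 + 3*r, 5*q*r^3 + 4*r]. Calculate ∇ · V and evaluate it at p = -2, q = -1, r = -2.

∂V₁/∂p = 3*p^2
∂V₂/∂q = 0
∂V₃/∂r = 15*q*r^2 + 4
∇·V = 3*p^2 + 15*q*r^2 + 4
At (-2, -1, -2): -44.

-44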